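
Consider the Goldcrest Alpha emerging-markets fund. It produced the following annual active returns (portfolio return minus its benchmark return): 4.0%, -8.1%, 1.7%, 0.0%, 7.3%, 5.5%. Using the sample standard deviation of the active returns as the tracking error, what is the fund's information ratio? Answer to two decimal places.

0.32

Mean return r̄ = 10.40 / 6 = 1.7333%
Σ(r − r̄)² = (4 − 1.7333)² + (-8.1 − 1.7333)² + (1.7 − 1.7333)² + … = 150.0133
σ = √[150.0133 / 5] = 5.4775%
IR = r̄ / tracking error = 1.7333 / 5.4775 = 0.3164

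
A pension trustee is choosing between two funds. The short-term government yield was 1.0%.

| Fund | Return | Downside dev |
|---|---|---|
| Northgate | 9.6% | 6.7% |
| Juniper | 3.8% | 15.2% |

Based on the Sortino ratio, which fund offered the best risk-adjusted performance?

Northgate: Sortino ratio = (9.6% − 1.0%) / 6.7% = 1.284
Juniper: Sortino ratio = (3.8% − 1.0%) / 15.2% = 0.184
Highest: Northgate (1.284).

Northgate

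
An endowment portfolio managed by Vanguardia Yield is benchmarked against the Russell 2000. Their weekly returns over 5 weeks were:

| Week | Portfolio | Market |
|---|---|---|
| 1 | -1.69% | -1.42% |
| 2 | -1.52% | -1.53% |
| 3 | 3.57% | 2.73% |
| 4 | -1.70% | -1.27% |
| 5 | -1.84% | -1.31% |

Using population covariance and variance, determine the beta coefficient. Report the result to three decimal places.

1.272

r̄p = -0.6360%,  r̄m = -0.5600%
Cov = Σ(rp − r̄p)(rm − r̄m) / 5 = 3.4520
Var(rm) = Σ(rm − r̄m)² / 5 = 2.7142
β = Cov / Var = 3.4520 / 2.7142 = 1.2718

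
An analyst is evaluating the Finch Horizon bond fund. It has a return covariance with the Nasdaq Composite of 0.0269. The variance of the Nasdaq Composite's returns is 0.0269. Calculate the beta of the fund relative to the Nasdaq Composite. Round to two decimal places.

1.00

β = Cov(Rp, Rm) / Var(Rm) = 0.0269 / 0.0269 = 1.0000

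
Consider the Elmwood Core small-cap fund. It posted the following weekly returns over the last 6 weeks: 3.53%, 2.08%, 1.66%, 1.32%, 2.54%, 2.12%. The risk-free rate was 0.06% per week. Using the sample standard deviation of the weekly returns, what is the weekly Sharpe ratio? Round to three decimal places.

μ = (3.53 + 2.08 + 1.66 + 1.32 + 2.54 + 2.12) / 6 = 2.2083%
Sample std dev = √[2.9709 / 5] = 0.7708%
Sharpe = (μ − rf) / σ = (2.2083 − 0.06) / 0.7708 = 2.1483 / 0.7708 = 2.7871

2.787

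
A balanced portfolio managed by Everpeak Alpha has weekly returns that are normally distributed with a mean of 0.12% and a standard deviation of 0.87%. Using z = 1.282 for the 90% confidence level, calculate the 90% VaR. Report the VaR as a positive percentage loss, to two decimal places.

1.00

VaR (as % loss) = −(μ − z·σ) = −(0.12% − 1.282 × 0.87%) = −(-0.99534%) = 0.99534%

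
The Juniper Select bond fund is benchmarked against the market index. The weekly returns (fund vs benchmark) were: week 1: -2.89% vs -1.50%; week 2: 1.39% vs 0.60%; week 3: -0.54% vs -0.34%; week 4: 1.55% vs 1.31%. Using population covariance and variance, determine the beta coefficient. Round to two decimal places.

1.66

r̄p = -0.1225%,  r̄m = 0.0175%
Cov = Σ(rp − r̄p)(rm − r̄m) / 4 = 1.8479
Var(rm) = Σ(rm − r̄m)² / 4 = 1.1101
β = Cov / Var = 1.8479 / 1.1101 = 1.6646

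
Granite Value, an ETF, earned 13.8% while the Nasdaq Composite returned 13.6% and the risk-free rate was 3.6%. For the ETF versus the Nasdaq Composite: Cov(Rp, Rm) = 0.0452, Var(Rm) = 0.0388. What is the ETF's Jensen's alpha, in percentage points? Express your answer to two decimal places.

β = Cov / Var = 0.0452 / 0.0388 = 1.1649
E[R] = Rf + β(Rm − Rf) = 3.6% + 1.1649 × (13.6% − 3.6%) = 15.2490%
α = Rp − E[R] = 13.8% − 15.2490% = -1.4490

-1.45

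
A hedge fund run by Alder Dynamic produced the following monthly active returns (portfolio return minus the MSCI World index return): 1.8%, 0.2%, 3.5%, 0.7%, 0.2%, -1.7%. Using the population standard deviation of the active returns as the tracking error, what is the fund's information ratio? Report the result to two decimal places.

Mean return r̄ = 4.70 / 6 = 0.7833%
Σ(r − r̄)² = (1.8 − 0.7833)² + (0.2 − 0.7833)² + … = 15.2683
population σ = √(15.2683 / 6) = √2.5447 = 1.5952%
IR = r̄ / tracking error = 0.7833 / 1.5952 = 0.4910

0.49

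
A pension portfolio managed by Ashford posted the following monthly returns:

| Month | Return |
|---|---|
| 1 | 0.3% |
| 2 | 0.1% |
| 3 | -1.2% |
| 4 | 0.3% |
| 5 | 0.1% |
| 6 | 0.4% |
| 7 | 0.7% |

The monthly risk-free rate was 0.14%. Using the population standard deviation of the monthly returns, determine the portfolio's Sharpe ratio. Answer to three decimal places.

-0.071

r̄ = (0.3 + 0.1 − 1.2 + 0.3 + 0.1 + 0.4 + 0.7) / 7 = 0.70 / 7 = 0.1000%
Population σ = √[Σ(r − r̄)² / 7] = √[2.2200 / 7] = √0.3171 = 0.5631%
Sharpe = (r̄ − rf) / σ = (0.1000 − 0.14) / 0.5631 = -0.0400 / 0.5631 = -0.0710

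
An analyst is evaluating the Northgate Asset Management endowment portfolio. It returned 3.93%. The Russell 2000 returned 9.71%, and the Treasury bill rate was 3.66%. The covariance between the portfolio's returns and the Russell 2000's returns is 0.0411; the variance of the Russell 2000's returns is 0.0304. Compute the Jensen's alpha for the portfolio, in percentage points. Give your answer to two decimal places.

β = Cov / Var = 0.0411 / 0.0304 = 1.3520
E[R] = Rf + β(Rm − Rf) = 3.66% + 1.3520 × (9.71% − 3.66%) = 11.8396%
α = Rp − E[R] = 3.93% − 11.8396% = -7.9096

-7.91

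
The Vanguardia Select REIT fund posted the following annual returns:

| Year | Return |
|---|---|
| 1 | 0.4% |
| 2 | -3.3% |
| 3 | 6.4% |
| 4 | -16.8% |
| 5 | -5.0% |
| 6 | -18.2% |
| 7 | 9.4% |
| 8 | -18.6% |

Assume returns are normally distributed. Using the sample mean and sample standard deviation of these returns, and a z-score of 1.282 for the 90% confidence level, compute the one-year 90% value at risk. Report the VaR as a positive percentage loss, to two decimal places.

19.95

Mean return μ = -45.70 / 8 = -5.7125%
Σ(r − μ)² = (0.4 − (-5.7125))² + (-3.3 − (-5.7125))² + … = 863.7488
σ = √[863.7488 / 7] = 11.1082%
VaR = −(μ − z·σ) = −(-5.7125 − 1.282 × 11.1082) = −(-19.9532) = 19.9532%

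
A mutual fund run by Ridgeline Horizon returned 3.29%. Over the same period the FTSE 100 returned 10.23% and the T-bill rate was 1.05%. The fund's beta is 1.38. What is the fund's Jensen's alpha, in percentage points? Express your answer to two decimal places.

CAPM expected return = Rf + β(Rm − Rf) = 1.05% + 1.38 × (10.23% − 1.05%) = 1.05 + 1.38 × 9.18 = 13.7184%
Jensen's α = Rp − E[R] = 3.29% − 13.7184% = -10.4284

-10.43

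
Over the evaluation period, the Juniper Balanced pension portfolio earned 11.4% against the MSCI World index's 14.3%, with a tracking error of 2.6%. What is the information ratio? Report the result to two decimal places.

IR = (Rp − Rb) / TE = (11.4% − 14.3%) / 2.6% = -2.90% / 2.6% = -1.1154

-1.12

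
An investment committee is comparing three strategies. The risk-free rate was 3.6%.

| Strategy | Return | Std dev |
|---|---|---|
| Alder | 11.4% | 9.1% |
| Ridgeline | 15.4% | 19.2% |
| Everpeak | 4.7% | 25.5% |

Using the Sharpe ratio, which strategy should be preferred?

Alder: Sharpe ratio = (11.4% − 3.6%) / 9.1% = 0.857
Ridgeline: Sharpe ratio = (15.4% − 3.6%) / 19.2% = 0.615
Everpeak: Sharpe ratio = (4.7% − 3.6%) / 25.5% = 0.043
Highest: Alder (0.857).

Alder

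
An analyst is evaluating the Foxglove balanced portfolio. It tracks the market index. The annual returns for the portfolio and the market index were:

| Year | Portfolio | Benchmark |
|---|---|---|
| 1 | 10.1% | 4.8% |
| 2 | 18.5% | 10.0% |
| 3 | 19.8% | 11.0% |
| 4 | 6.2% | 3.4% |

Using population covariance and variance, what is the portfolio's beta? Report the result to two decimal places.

1.74

r̄p = 13.6500%,  r̄m = 7.3000%
Cov = Σ(rp − r̄p)(rm − r̄m) / 4 = 18.4450
Var(rm) = Σ(rm − r̄m)² / 4 = 10.6100
β = Cov / Var = 18.4450 / 10.6100 = 1.7385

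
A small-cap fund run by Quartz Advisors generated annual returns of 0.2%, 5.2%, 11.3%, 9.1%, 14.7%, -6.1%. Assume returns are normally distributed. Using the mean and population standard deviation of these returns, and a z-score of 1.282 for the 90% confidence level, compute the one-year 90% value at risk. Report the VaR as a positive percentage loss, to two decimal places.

r̄ = (0.2 + 5.2 + 11.3 + 9.1 + 14.7 − 6.1) / 6 = 5.7333%
Population std dev = √[293.6533 / 6] = 6.9959%
VaR = −(r̄ − z·σ) = −(5.7333 − 1.282 × 6.9959) = −(-3.2354) = 3.2354%

3.24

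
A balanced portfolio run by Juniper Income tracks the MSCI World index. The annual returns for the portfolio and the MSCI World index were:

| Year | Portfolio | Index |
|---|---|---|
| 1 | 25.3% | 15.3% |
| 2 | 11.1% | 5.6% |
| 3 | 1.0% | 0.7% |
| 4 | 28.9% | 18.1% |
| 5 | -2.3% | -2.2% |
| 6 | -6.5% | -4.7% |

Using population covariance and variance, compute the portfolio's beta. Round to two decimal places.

1.57

r̄p = 9.5833%,  r̄m = 5.4667%
Cov = Σ(rp − r̄p)(rm − r̄m) / 6 = 115.7194
Var(rm) = Σ(rm − r̄m)² / 6 = 73.5289
β = Cov / Var = 115.7194 / 73.5289 = 1.5738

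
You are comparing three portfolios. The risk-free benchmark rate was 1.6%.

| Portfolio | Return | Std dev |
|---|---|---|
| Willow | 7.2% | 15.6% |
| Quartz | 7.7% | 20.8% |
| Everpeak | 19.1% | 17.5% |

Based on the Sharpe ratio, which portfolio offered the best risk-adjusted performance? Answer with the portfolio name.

Willow: Sharpe ratio = (7.2% − 1.6%) / 15.6% = 0.359
Quartz: Sharpe ratio = (7.7% − 1.6%) / 20.8% = 0.293
Everpeak: Sharpe ratio = (19.1% − 1.6%) / 17.5% = 1.000
Highest: Everpeak (1.000).

Everpeak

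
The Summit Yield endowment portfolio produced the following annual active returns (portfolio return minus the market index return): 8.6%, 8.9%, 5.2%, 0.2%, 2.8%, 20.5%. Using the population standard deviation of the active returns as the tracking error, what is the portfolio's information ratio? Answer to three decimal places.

1.187

μ = (8.6 + 8.9 + 5.2 + 0.2 + 2.8 + 20.5) / 6 = 46.20 / 6 = 7.7000%
Population std dev = √[252.6000 / 6] = 6.4885%
IR = μ / tracking error = 7.7000 / 6.4885 = 1.1867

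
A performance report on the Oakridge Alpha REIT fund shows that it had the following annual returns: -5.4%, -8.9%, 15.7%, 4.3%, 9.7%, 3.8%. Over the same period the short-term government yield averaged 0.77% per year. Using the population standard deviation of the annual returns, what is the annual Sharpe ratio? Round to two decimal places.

μ = (-5.4 − 8.9 + 15.7 + 4.3 + 9.7 + 3.8) / 6 = 19.20 / 6 = 3.2000%
Population std dev = √[420.4400 / 6] = 8.3710%
Sharpe = (μ − rf) / σ = (3.2000 − 0.77) / 8.3710 = 2.4300 / 8.3710 = 0.2903

0.29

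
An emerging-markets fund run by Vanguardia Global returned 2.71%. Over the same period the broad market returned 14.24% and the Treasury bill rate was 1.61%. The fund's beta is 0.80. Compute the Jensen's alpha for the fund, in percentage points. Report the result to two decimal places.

-9.00

CAPM expected return = Rf + β(Rm − Rf) = 1.61% + 0.80 × (14.24% − 1.61%) = 1.61 + 0.80 × 12.63 = 11.7140%
Jensen's α = Rp − E[R] = 2.71% − 11.7140% = -9.0040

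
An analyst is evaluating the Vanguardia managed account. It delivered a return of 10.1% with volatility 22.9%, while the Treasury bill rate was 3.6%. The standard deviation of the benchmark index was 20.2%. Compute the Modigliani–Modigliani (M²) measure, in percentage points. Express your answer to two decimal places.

9.33

Sharpe = (Rp − Rf) / σp = (10.1% − 3.6%) / 22.9% = 0.2838
M² = Rf + Sharpe × σm = 3.6% + 0.2838 × 20.2% = 9.3328%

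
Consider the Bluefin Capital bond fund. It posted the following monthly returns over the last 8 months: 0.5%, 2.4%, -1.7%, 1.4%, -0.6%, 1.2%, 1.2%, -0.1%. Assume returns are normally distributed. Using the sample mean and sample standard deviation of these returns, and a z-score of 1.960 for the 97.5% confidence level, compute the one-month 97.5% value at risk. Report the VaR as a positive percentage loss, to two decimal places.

Mean return r̄ = 4.30 / 8 = 0.5375%
Σ(r − r̄)² = 11.7988; sample σ = √(11.7988/7) = 1.2983%
VaR = −(r̄ − z·σ) = −(0.5375 − 1.960 × 1.2983) = −(-2.0072) = 2.0072%

2.01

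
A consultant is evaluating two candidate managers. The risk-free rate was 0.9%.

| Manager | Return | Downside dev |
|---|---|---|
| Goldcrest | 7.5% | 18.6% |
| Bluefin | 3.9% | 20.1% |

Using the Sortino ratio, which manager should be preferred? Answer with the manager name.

Goldcrest

Goldcrest: Sortino ratio = (7.5% − 0.9%) / 18.6% = 0.355
Bluefin: Sortino ratio = (3.9% − 0.9%) / 20.1% = 0.149
Highest: Goldcrest (0.355).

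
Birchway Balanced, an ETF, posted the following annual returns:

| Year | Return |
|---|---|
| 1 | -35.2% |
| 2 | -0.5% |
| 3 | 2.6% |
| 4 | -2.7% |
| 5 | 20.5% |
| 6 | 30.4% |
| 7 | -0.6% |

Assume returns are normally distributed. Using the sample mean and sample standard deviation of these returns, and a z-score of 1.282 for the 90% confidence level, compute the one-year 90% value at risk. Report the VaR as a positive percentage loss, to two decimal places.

24.45

r̄ = (-35.2 − 0.5 + 2.6 − 2.7 + 20.5 + 30.4 − 0.6) / 7 = 14.50 / 7 = 2.0714%
Σ(r − r̄)² = (-35.2 − 2.0714)² + (-0.5 − 2.0714)² + (2.6 − 2.0714)² + … = 2568.0743
sample σ = √(2568.0743 / 6) = √428.0124 = 20.6885%
VaR = −(r̄ − z·σ) = −(2.0714 − 1.282 × 20.6885) = −(-24.4513) = 24.4513%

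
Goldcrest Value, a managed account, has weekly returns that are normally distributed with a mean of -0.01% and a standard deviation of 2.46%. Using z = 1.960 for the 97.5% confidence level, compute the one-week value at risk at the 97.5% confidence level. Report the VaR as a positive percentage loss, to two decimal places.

4.83

VaR (as % loss) = −(μ − z·σ) = −(-0.01% − 1.960 × 2.46%) = −(-4.8316%) = 4.8316%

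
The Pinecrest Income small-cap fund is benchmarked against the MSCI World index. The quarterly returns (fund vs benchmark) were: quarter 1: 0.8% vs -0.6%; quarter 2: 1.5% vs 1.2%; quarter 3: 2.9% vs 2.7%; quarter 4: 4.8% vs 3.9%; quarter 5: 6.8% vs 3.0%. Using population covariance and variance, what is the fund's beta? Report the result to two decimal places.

r̄p = 3.3600%,  r̄m = 2.0400%
Cov = Σ(rp − r̄p)(rm − r̄m) / 5 = 2.7996
Var(rm) = Σ(rm − r̄m)² / 5 = 2.4984
β = Cov / Var = 2.7996 / 2.4984 = 1.1206

1.12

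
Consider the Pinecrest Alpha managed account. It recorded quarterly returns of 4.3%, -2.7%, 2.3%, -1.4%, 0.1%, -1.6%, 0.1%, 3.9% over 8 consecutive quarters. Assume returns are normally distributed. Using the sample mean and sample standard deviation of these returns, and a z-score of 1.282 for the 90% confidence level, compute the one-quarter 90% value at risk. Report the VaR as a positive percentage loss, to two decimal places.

2.72

Mean return r̄ = 5.00 / 8 = 0.6250%
Sample σ = √[Σ(r − r̄)² / 7] = √[47.6950 / 7] = √6.8136 = 2.6103%
VaR = −(r̄ − z·σ) = −(0.6250 − 1.282 × 2.6103) = −(-2.7214) = 2.7214%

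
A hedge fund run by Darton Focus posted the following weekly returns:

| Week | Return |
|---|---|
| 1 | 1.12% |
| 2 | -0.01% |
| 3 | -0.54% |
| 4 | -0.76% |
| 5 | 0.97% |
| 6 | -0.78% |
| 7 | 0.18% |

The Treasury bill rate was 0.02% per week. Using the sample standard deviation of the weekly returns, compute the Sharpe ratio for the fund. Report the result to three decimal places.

0.007

Mean return r̄ = 0.180 / 7 = 0.0257%
Σ(r − r̄)² = 3.7008; sample σ = √(3.7008/6) = 0.7854%
Sharpe = (r̄ − rf) / σ = (0.0257 − 0.02) / 0.7854 = 0.0057 / 0.7854 = 0.0073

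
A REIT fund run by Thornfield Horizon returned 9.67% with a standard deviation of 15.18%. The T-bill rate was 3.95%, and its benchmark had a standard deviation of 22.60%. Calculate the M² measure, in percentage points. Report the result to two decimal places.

12.47

Sharpe = (Rp − Rf) / σp = (9.67% − 3.95%) / 15.18% = 0.3768
M² = Rf + Sharpe × σm = 3.95% + 0.3768 × 22.60% = 12.4657%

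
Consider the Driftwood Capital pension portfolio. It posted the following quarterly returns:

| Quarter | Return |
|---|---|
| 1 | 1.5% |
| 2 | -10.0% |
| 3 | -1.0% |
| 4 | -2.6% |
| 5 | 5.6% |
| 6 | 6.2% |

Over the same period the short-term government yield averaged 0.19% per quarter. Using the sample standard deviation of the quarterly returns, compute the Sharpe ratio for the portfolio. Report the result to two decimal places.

r̄ = (1.5 − 10 − 1 − 2.6 + 5.6 + 6.2) / 6 = -0.0500%
Sample σ = √[Σ(r − r̄)² / 5] = √[179.7950 / 5] = √35.9590 = 5.9966%
Sharpe = (r̄ − rf) / σ = (-0.0500 − 0.19) / 5.9966 = -0.2400 / 5.9966 = -0.0400

-0.04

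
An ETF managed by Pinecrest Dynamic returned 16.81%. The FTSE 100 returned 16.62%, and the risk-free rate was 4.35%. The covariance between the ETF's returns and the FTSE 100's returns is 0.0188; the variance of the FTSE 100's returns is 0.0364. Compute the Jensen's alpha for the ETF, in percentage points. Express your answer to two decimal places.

β = Cov / Var = 0.0188 / 0.0364 = 0.5165
E[R] = Rf + β(Rm − Rf) = 4.35% + 0.5165 × (16.62% − 4.35%) = 10.6875%
α = Rp − E[R] = 16.81% − 10.6875% = 6.1225

6.12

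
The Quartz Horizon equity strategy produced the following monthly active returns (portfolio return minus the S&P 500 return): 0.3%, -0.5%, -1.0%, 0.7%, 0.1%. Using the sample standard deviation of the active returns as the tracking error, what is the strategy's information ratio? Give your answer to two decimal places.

r̄ = (0.3 − 0.5 − 1 + 0.7 + 0.1) / 5 = -0.40 / 5 = -0.0800%
Σ(r − r̄)² = (0.3 − (-0.0800))² + (-0.5 − (-0.0800))² + … = 1.8080
σ = √[1.8080 / 4] = 0.6723%
IR = r̄ / tracking error = -0.0800 / 0.6723 = -0.1190

-0.12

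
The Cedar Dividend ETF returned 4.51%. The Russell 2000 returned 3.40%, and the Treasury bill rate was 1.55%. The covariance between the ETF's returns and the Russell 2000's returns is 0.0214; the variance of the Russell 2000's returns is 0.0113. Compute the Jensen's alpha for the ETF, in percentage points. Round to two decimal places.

β = Cov / Var = 0.0214 / 0.0113 = 1.8938
E[R] = Rf + β(Rm − Rf) = 1.55% + 1.8938 × (3.40% − 1.55%) = 5.0535%
α = Rp − E[R] = 4.51% − 5.0535% = -0.5435

-0.54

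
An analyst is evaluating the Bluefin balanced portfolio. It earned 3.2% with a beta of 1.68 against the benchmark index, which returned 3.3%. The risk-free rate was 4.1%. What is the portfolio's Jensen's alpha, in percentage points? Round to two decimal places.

0.44

CAPM expected return = Rf + β(Rm − Rf) = 4.1% + 1.68 × (3.3% − 4.1%) = 4.1 + 1.68 × -0.80 = 2.7560%
Jensen's α = Rp − E[R] = 3.2% − 2.7560% = 0.4440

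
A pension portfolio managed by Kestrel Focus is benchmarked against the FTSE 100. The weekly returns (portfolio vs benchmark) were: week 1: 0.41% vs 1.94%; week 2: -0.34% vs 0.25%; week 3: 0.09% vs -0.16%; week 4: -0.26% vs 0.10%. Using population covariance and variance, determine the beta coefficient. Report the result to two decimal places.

r̄p = -0.0250%,  r̄m = 0.5325%
Cov = Σ(rp − r̄p)(rm − r̄m) / 4 = 0.1808
Var(rm) = Σ(rm − r̄m)² / 4 = 0.6819
β = Cov / Var = 0.1808 / 0.6819 = 0.2651

0.27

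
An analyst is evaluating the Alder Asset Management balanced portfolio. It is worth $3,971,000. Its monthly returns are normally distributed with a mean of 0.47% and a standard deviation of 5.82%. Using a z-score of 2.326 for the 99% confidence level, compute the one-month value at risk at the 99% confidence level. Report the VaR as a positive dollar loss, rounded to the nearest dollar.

Return at the 99% tail: μ − z·σ = 0.47% − 2.326 × 5.82% = 0.47 − 13.53732 = -13.06732%
VaR = −(-13.06732%) × $3,971,000 = 13.06732% × $3,971,000 = $518,903

$518,903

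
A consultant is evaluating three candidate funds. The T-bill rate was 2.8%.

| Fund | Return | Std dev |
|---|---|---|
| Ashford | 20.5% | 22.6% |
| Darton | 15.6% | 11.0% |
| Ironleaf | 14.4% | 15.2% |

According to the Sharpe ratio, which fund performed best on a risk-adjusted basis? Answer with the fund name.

Darton

Ashford: Sharpe ratio = (20.5% − 2.8%) / 22.6% = 0.783
Darton: Sharpe ratio = (15.6% − 2.8%) / 11.0% = 1.164
Ironleaf: Sharpe ratio = (14.4% − 2.8%) / 15.2% = 0.763
Highest: Darton (1.164).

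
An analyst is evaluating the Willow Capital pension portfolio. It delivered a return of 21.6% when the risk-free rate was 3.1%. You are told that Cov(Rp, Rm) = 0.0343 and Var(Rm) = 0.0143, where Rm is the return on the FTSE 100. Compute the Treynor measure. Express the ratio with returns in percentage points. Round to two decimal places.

7.71

β = Cov / Var = 0.0343 / 0.0143 = 2.3986
Treynor = (Rp − Rf) / β = (21.6% − 3.1%) / 2.3986 = 18.50 / 2.3986 = 7.7128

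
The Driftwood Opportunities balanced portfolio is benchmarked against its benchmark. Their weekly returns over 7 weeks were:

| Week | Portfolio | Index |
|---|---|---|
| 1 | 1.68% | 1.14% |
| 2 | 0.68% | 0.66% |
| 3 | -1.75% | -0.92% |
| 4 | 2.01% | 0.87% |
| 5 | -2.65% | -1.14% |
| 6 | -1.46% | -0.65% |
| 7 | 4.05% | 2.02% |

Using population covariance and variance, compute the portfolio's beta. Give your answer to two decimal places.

2.00

r̄p = 0.3657%,  r̄m = 0.2829%
Cov = Σ(rp − r̄p)(rm − r̄m) / 7 = 2.4499
Var(rm) = Σ(rm − r̄m)² / 7 = 1.2258
β = Cov / Var = 2.4499 / 1.2258 = 1.9986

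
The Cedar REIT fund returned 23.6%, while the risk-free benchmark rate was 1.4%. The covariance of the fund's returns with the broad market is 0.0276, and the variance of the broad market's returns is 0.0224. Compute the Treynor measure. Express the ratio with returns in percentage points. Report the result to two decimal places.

β = Cov / Var = 0.0276 / 0.0224 = 1.2321
Treynor = (Rp − Rf) / β = (23.6% − 1.4%) / 1.2321 = 22.20 / 1.2321 = 18.0180

18.02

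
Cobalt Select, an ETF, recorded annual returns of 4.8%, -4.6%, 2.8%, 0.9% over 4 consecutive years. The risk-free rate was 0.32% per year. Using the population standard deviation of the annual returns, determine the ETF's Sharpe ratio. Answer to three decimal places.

Mean return r̄ = 3.90 / 4 = 0.9750%
Population σ = √[Σ(r − r̄)² / 4] = √[49.0475 / 4] = √12.2619 = 3.5017%
Sharpe = (r̄ − rf) / σ = (0.9750 − 0.32) / 3.5017 = 0.6550 / 3.5017 = 0.1871

0.187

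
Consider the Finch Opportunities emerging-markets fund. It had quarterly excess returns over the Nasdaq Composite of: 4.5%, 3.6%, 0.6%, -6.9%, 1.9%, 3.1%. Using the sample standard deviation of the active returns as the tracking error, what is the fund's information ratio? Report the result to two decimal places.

0.27

Mean return r̄ = 6.80 / 6 = 1.1333%
Sample std dev = √[86.6933 / 5] = 4.1640%
IR = r̄ / tracking error = 1.1333 / 4.1640 = 0.2722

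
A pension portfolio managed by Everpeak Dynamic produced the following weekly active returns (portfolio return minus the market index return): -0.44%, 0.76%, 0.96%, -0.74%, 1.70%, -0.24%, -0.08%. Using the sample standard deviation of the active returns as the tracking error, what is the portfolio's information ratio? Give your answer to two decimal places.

r̄ = (-0.44 + 0.76 + 0.96 − 0.74 + 1.7 − 0.24 − 0.08) / 7 = 1.920 / 7 = 0.2743%
Σ(r − r̄)² = (-0.44 − 0.2743)² + (0.76 − 0.2743)² + (0.96 − 0.2743)² + … = 4.6678
sample σ = √(4.6678 / 6) = √0.7780 = 0.8820%
IR = r̄ / tracking error = 0.2743 / 0.8820 = 0.3110

0.31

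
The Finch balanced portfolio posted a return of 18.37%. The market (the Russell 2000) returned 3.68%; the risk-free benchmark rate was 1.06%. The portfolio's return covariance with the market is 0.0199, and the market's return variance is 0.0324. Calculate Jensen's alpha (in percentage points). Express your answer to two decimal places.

15.70

β = Cov / Var = 0.0199 / 0.0324 = 0.6142
E[R] = Rf + β(Rm − Rf) = 1.06% + 0.6142 × (3.68% − 1.06%) = 2.6692%
α = Rp − E[R] = 18.37% − 2.6692% = 15.7008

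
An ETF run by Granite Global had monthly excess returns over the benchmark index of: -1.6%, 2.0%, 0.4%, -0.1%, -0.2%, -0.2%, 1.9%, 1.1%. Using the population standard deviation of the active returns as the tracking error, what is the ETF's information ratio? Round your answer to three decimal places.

r̄ = (-1.6 + 2 + 0.4 − 0.1 − 0.2 − 0.2 + 1.9 + 1.1) / 8 = 0.4125%
Σ(r − r̄)² = (-1.6 − 0.4125)² + (2 − 0.4125)² + … = 10.2688
σ = √[10.2688 / 8] = 1.1330%
IR = r̄ / tracking error = 0.4125 / 1.1330 = 0.3641

0.364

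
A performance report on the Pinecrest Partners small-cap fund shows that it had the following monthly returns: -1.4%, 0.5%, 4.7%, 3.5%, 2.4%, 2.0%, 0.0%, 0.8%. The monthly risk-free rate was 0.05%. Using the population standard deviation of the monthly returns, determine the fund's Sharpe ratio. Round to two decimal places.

r̄ = (-1.4 + 0.5 + 4.7 + 3.5 + 2.4 + 2 + 0 + 0.8) / 8 = 1.5625%
Population σ = √[Σ(r − r̄)² / 8] = √[27.4188 / 8] = √3.4274 = 1.8513%
Sharpe = (r̄ − rf) / σ = (1.5625 − 0.05) / 1.8513 = 1.5125 / 1.8513 = 0.8170

0.82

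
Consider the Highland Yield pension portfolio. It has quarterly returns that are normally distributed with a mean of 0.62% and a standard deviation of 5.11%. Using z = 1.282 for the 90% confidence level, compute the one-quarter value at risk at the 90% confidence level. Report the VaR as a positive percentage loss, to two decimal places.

5.93

VaR (as % loss) = −(μ − z·σ) = −(0.62% − 1.282 × 5.11%) = −(-5.93102%) = 5.93102%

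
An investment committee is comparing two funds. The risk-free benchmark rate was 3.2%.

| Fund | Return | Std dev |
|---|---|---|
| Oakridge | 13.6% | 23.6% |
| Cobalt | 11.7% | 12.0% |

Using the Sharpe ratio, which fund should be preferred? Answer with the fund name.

Cobalt

Oakridge: Sharpe ratio = (13.6% − 3.2%) / 23.6% = 0.441
Cobalt: Sharpe ratio = (11.7% − 3.2%) / 12.0% = 0.708
Highest: Cobalt (0.708).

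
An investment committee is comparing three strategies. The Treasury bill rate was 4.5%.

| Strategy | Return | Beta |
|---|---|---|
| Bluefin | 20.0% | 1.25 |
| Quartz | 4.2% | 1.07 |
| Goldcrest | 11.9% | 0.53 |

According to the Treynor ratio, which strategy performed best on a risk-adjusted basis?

Goldcrest

Bluefin: Treynor = (20.0% − 4.5%) / 1.25 = 12.400
Quartz: Treynor = (4.2% − 4.5%) / 1.07 = -0.280
Goldcrest: Treynor = (11.9% − 4.5%) / 0.53 = 13.962
Highest: Goldcrest (13.962).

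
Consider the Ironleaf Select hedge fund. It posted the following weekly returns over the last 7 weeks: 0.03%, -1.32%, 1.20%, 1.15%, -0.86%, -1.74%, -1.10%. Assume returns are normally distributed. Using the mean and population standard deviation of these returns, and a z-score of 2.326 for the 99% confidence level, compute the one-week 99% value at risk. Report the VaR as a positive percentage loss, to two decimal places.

Mean return μ = -2.640 / 7 = -0.3771%
Σ(r − μ)² = (0.03 − (-0.3771))² + (-1.32 − (-0.3771))² + … = 8.4873
population σ = √(8.4873 / 7) = √1.2125 = 1.1011%
VaR = −(μ − z·σ) = −(-0.3771 − 2.326 × 1.1011) = −(-2.9383) = 2.9383%

2.94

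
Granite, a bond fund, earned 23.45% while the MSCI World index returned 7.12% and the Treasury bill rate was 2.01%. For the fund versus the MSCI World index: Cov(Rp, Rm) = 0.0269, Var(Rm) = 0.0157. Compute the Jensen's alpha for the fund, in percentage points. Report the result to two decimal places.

12.68

β = Cov / Var = 0.0269 / 0.0157 = 1.7134
E[R] = Rf + β(Rm − Rf) = 2.01% + 1.7134 × (7.12% − 2.01%) = 10.7655%
α = Rp − E[R] = 23.45% − 10.7655% = 12.6845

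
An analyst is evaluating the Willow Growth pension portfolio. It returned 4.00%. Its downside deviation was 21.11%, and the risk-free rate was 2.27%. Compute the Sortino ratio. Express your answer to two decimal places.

Sortino = (Rp − Rf) / σd = (4.00% − 2.27%) / 21.11% = 1.73% / 21.11% = 0.0820

0.08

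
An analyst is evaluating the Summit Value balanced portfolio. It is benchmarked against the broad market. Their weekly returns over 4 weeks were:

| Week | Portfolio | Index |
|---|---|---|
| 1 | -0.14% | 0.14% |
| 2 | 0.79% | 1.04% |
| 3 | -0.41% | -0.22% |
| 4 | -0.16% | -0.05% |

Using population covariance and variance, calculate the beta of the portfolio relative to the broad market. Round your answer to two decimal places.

r̄p = 0.0200%,  r̄m = 0.2275%
Cov = Σ(rp − r̄p)(rm − r̄m) / 4 = 0.2205
Var(rm) = Σ(rm − r̄m)² / 4 = 0.2363
β = Cov / Var = 0.2205 / 0.2363 = 0.9331

0.93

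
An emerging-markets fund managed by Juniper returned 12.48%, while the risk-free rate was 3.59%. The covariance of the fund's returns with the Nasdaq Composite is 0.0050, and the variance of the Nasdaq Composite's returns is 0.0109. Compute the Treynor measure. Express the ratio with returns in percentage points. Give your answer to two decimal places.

β = Cov / Var = 0.0050 / 0.0109 = 0.4587
Treynor = (Rp − Rf) / β = (12.48% − 3.59%) / 0.4587 = 8.89 / 0.4587 = 19.3809

19.38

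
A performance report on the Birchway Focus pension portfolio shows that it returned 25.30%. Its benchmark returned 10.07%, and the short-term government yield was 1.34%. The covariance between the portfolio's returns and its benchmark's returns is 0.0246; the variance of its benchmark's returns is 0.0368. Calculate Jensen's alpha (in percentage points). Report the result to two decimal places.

18.12

β = Cov / Var = 0.0246 / 0.0368 = 0.6685
E[R] = Rf + β(Rm − Rf) = 1.34% + 0.6685 × (10.07% − 1.34%) = 7.1760%
α = Rp − E[R] = 25.30% − 7.1760% = 18.1240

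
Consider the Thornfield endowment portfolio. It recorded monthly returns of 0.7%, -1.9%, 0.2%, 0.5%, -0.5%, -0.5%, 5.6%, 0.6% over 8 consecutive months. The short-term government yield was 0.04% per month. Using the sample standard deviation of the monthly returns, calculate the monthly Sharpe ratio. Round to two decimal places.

0.25

r̄ = (0.7 − 1.9 + 0.2 + 0.5 − 0.5 − 0.5 + 5.6 + 0.6) / 8 = 0.5875%
Sample std dev = √[33.8488 / 7] = 2.1990%
Sharpe = (r̄ − rf) / σ = (0.5875 − 0.04) / 2.1990 = 0.5475 / 2.1990 = 0.2490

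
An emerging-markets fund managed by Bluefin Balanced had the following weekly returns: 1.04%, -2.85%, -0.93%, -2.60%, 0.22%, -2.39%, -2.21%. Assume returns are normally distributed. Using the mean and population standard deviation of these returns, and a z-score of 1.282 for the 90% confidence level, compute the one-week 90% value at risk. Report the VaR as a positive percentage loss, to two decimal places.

r̄ = (1.04 − 2.85 − 0.93 − 2.6 + 0.22 − 2.39 − 2.21) / 7 = -1.3886%
Σ(r − r̄)² = (1.04 − (-1.3886))² + (-2.85 − (-1.3886))² + (-0.93 − (-1.3886))² + … = 13.9767
σ = √[13.9767 / 7] = 1.4130%
VaR = −(r̄ − z·σ) = −(-1.3886 − 1.282 × 1.4130) = −(-3.2001) = 3.2001%

3.20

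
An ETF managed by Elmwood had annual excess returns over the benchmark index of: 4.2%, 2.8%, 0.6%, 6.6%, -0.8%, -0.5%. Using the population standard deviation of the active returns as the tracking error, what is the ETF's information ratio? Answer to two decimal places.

r̄ = (4.2 + 2.8 + 0.6 + 6.6 − 0.8 − 0.5) / 6 = 2.1500%
Population σ = √[Σ(r − r̄)² / 6] = √[42.5550 / 6] = √7.0925 = 2.6632%
IR = r̄ / tracking error = 2.1500 / 2.6632 = 0.8073

0.81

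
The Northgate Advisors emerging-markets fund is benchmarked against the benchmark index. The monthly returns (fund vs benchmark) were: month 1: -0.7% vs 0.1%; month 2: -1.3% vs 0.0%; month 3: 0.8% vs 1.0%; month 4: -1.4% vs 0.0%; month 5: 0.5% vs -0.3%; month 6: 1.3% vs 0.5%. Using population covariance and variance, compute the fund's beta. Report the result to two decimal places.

r̄p = -0.1333%,  r̄m = 0.2167%
Cov = Σ(rp − r̄p)(rm − r̄m) / 6 = 0.2339
Var(rm) = Σ(rm − r̄m)² / 6 = 0.1781
β = Cov / Var = 0.2339 / 0.1781 = 1.3133

1.31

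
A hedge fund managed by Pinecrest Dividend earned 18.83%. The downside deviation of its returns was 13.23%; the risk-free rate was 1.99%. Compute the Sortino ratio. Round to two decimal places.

1.27

Sortino = (Rp − Rf) / σd = (18.83% − 1.99%) / 13.23% = 16.84% / 13.23% = 1.2729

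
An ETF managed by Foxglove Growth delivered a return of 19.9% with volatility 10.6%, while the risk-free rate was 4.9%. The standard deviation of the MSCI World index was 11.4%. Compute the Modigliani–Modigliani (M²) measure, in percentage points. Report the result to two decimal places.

21.03

Sharpe = (Rp − Rf) / σp = (19.9% − 4.9%) / 10.6% = 1.4151
M² = Rf + Sharpe × σm = 4.9% + 1.4151 × 11.4% = 21.0321%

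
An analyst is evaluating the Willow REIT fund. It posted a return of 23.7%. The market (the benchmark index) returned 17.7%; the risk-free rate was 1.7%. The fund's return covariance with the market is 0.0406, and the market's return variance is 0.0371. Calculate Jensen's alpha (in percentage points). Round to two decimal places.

4.49

β = Cov / Var = 0.0406 / 0.0371 = 1.0943
E[R] = Rf + β(Rm − Rf) = 1.7% + 1.0943 × (17.7% − 1.7%) = 19.2088%
α = Rp − E[R] = 23.7% − 19.2088% = 4.4912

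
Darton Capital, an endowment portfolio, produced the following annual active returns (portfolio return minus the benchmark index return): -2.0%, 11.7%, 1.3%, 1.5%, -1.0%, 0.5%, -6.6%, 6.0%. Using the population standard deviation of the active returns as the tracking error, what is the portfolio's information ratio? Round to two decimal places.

0.28

μ = (-2 + 11.7 + 1.3 + 1.5 − 1 + 0.5 − 6.6 + 6) / 8 = 1.4250%
Σ(r − μ)² = 209.3950; population σ = √(209.3950/8) = 5.1161%
IR = μ / tracking error = 1.4250 / 5.1161 = 0.2785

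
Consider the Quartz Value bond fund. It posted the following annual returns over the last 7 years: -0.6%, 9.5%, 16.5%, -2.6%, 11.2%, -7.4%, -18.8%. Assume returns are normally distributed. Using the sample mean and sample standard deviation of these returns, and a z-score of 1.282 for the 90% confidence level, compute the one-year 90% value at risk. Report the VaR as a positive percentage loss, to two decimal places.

μ = (-0.6 + 9.5 + 16.5 − 2.6 + 11.2 − 7.4 − 18.8) / 7 = 7.80 / 7 = 1.1143%
Σ(r − μ)² = (-0.6 − 1.1143)² + (9.5 − 1.1143)² + … = 894.5686
sample σ = √(894.5686 / 6) = √149.0948 = 12.2104%
VaR = −(μ − z·σ) = −(1.1143 − 1.282 × 12.2104) = −(-14.5394) = 14.5394%

14.54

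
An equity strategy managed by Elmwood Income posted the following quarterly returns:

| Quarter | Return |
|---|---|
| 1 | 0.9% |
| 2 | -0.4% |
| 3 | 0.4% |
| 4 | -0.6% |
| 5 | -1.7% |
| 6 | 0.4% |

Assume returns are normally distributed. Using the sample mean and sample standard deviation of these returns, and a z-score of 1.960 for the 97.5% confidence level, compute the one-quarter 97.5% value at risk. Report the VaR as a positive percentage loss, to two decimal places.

2.00

Mean return r̄ = -1.00 / 6 = -0.1667%
Sample std dev = √[4.3733 / 5] = 0.9352%
VaR = −(r̄ − z·σ) = −(-0.1667 − 1.960 × 0.9352) = −(-1.9997) = 1.9997%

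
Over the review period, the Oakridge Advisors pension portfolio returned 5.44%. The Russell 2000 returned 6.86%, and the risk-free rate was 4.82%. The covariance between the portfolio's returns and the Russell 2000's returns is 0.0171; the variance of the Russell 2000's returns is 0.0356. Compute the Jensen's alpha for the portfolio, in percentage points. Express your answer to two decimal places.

-0.36

β = Cov / Var = 0.0171 / 0.0356 = 0.4803
E[R] = Rf + β(Rm − Rf) = 4.82% + 0.4803 × (6.86% − 4.82%) = 5.7998%
α = Rp − E[R] = 5.44% − 5.7998% = -0.3598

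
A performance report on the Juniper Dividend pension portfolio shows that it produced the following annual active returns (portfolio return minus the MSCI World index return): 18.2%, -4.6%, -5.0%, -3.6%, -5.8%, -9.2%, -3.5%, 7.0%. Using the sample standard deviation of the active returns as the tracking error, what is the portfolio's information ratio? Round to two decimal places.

μ = (18.2 − 4.6 − 5 − 3.6 − 5.8 − 9.2 − 3.5 + 7) / 8 = -0.8125%
Σ(r − μ)² = 564.6088; sample σ = √(564.6088/7) = 8.9810%
IR = μ / tracking error = -0.8125 / 8.9810 = -0.0905

-0.09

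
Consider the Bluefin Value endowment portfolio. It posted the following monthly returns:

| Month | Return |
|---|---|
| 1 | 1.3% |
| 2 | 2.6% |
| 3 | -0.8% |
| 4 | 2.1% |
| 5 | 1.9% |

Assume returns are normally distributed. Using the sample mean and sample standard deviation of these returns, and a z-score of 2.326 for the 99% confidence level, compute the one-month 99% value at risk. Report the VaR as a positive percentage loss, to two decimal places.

r̄ = (1.3 + 2.6 − 0.8 + 2.1 + 1.9) / 5 = 1.4200%
Σ(r − r̄)² = (1.3 − 1.4200)² + (2.6 − 1.4200)² + (-0.8 − 1.4200)² + … = 7.0280
σ = √[7.0280 / 4] = 1.3255%
VaR = −(r̄ − z·σ) = −(1.4200 − 2.326 × 1.3255) = −(-1.6631) = 1.6631%

1.66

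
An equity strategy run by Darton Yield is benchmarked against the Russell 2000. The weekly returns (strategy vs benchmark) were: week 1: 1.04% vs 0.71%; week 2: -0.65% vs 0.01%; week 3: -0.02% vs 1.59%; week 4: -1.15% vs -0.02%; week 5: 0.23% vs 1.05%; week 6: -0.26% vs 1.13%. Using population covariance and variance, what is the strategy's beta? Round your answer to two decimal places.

0.61

r̄p = -0.1350%,  r̄m = 0.7450%
Cov = Σ(rp − r̄p)(rm − r̄m) / 6 = 0.2124
Var(rm) = Σ(rm − r̄m)² / 6 = 0.3470
β = Cov / Var = 0.2124 / 0.3470 = 0.6121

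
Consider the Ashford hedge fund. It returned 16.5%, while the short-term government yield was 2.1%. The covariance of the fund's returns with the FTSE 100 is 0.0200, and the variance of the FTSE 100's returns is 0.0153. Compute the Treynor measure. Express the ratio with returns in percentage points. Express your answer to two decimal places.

11.02

β = Cov / Var = 0.0200 / 0.0153 = 1.3072
Treynor = (Rp − Rf) / β = (16.5% − 2.1%) / 1.3072 = 14.40 / 1.3072 = 11.0159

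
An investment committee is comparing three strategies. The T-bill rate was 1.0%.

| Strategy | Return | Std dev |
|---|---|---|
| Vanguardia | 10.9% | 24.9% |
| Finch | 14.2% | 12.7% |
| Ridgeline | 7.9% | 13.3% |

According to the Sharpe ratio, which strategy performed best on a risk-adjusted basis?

Vanguardia: Sharpe ratio = (10.9% − 1.0%) / 24.9% = 0.398
Finch: Sharpe ratio = (14.2% − 1.0%) / 12.7% = 1.039
Ridgeline: Sharpe ratio = (7.9% − 1.0%) / 13.3% = 0.519
Highest: Finch (1.039).

Finch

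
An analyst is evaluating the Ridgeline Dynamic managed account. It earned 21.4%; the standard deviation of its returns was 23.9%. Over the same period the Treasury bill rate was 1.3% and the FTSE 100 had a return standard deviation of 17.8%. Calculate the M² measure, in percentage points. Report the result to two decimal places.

Sharpe = (Rp − Rf) / σp = (21.4% − 1.3%) / 23.9% = 0.8410
M² = Rf + Sharpe × σm = 1.3% + 0.8410 × 17.8% = 16.2698%

16.27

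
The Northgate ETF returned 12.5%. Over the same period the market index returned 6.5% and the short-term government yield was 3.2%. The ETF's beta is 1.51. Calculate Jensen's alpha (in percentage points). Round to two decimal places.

CAPM expected return = Rf + β(Rm − Rf) = 3.2% + 1.51 × (6.5% − 3.2%) = 3.2 + 1.51 × 3.30 = 8.1830%
Jensen's α = Rp − E[R] = 12.5% − 8.1830% = 4.3170

4.32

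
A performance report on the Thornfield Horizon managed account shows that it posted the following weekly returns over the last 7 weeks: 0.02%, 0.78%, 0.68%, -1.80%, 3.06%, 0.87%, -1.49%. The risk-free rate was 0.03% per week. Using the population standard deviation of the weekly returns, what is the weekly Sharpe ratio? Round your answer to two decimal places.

Mean return r̄ = 2.120 / 7 = 0.3029%
Population std dev = √[16.0097 / 7] = 1.5123%
Sharpe = (r̄ − rf) / σ = (0.3029 − 0.03) / 1.5123 = 0.2729 / 1.5123 = 0.1805

0.18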